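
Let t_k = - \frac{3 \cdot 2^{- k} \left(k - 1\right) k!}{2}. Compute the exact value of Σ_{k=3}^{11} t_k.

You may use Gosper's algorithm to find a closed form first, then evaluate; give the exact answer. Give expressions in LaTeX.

r(k) = k*(k + 1)/(2*(k - 1)) after simplifying.
A = k/2 + 1/2, B = 1, C = k - 1.
Set up (k/2 + 1/2)·f(k+1) − (1)·f(k) − (k - 1) = 0.
Degrees (1,0,1) ⇒ d ≤ 0.
Match coefficients ⇒ f(k) = 2.
Then R = B(k−1)f/C = 2/(k - 1), so s_k = R(k)·t_k = -3*factorial(k)/2**k.
Verify: -3*(k - 1)*factorial(k)/(2*2**k) matches t_k.
Evaluate s at k=12 and k=3: -1403325/4 and -9/4; difference -350829.

Σ = -350829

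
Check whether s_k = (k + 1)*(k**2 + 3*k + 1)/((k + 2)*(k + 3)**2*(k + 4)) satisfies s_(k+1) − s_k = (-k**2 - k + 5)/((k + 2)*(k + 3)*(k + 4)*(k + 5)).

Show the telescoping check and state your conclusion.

Invalid: residual 4*(k**3 + 6*k**2 + 7*k - 5)/(k**6 + 21*k**5 + 181*k**4 + 819*k**3 + 2050*k**2 + 2688*k + 1440) ≠ 0.

s_(k+1) = (k + 2)*(3*k + (k + 1)**2 + 4)/((k + 3)*(k + 4)**2*(k + 5))
s_(k+1) − s_k = (-k**4 - 4*k**3 + 10*k**2 + 51*k + 40)/(k**6 + 21*k**5 + 181*k**4 + 819*k**3 + 2050*k**2 + 2688*k + 1440)
(s_(k+1) − s_k) − t_k = 4*(k**3 + 6*k**2 + 7*k - 5)/(k**6 + 21*k**5 + 181*k**4 + 819*k**3 + 2050*k**2 + 2688*k + 1440)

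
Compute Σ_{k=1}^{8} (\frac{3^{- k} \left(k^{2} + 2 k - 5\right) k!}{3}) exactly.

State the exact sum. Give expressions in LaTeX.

Σ = 17812/81

The ratio is (k + 1)*(2*k + (k + 1)**2 - 3)/(3*(k**2 + 2*k - 5)).
Factor: A=k/3 + 1/3; B=1; C=k**2 + 2*k - 5.
Key eq: (k/3 + 1/3)·f(k+1) = (1)·f(k) + (k**2 + 2*k - 5).
Bound: deg f ≤ 1.
Solving with deg f ≤ 1: f(k) = 3*(k + 3).
Certificate R = B(k−1)f/C = 3*(k + 3)/(k**2 + 2*k - 5) gives s_k = (k + 3)*factorial(k)/3**k.
Δs = (k**2 + 2*k - 5)*factorial(k)/(3*3**k), as required.
Evaluate s at k=9 and k=1: 17920/81 and 4/3; difference 17812/81.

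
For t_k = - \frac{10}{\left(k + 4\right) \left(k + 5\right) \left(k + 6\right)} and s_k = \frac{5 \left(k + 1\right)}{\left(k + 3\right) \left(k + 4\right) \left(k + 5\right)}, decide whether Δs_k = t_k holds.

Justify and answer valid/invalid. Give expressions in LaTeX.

Invalid: residual \frac{30}{k^{4} + 18 k^{3} + 119 k^{2} + 342 k + 360} ≠ 0.

s_(k+1) = 5*(k + 2)/((k + 4)*(k + 5)*(k + 6))
s_(k+1) − s_k = -10*k/(k**4 + 18*k**3 + 119*k**2 + 342*k + 360)
(s_(k+1) − s_k) − t_k = 30/(k**4 + 18*k**3 + 119*k**2 + 342*k + 360)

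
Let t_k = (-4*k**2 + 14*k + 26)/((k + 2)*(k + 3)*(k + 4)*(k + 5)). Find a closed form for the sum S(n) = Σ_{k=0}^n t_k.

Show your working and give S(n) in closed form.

S(n) = (n**3 + 36*n**2 + 113*n + 78)/(6*(n**3 + 12*n**2 + 47*n + 60))

Step 1: r(k) = (k + 2)*(7*k - 2*(k + 1)**2 + 20)/((k + 6)*(-2*k**2 + 7*k + 13)).
Factor: A=k + 2; B=k + 6; C=k**2 - 7*k/2 - 13/2.
f must satisfy (k + 2)·f(k+1) − (k + 5)·f(k) = k**2 - 7*k/2 - 13/2.
d = 3 from the (1,1,2) case.
Coefficient equations give f(k) = -k*(k**2 + 33*k + 44)/24.
Then R = B(k−1)f/C = -k*(k + 5)*(k**2 + 33*k + 44)/(12*(2*k**2 - 7*k - 13)), so s_k = R(k)·t_k = k*(k**2 + 33*k + 44)/(6*(k + 2)*(k + 3)*(k + 4)).
Verify: 2*(-2*k**2 + 7*k + 13)/(k**4 + 14*k**3 + 71*k**2 + 154*k + 120) matches t_k.
Telescope: S(n) = s_(n+1) − s_(0) = (n**3 + 36*n**2 + 113*n + 78)/(6*(n**3 + 12*n**2 + 47*n + 60)) − (0) = (n**3 + 36*n**2 + 113*n + 78)/(6*(n**3 + 12*n**2 + 47*n + 60)).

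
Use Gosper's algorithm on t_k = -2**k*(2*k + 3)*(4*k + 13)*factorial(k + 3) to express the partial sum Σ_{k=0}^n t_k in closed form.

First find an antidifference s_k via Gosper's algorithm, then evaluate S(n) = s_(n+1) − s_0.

Ratio r(k) = 2*(k + 4)*(2*k + 5)*(4*k + 17)/((2*k + 3)*(4*k + 13)).
A = 2*k + 8, B = 1, C = k**2 + 19*k/4 + 39/8.
Solve (2*k + 8)·f(k+1) − (1)·f(k) = k**2 + 19*k/4 + 39/8.
Degrees (1,0,2) ⇒ d ≤ 1.
A polynomial solution: f(k) = (4*k + 1)/8.
Then R = B(k−1)f/C = (4*k + 1)/((2*k + 3)*(4*k + 13)), so s_k = R(k)·t_k = -2**k*(4*k + 1)*factorial(k + 3).
Verify: -2**k*(2*k + 3)*(4*k + 13)*factorial(k + 3) matches t_k.
Evaluate: s_(n+1) = -2**(n + 1)*(4*n + 5)*factorial(n + 4); subtract s_(0) = -6 ⇒ S(n) = -8*2**n*n*factorial(n + 4) - 10*2**n*factorial(n + 4) + 6.

S(n) = -8*2**n*n*factorial(n + 4) - 10*2**n*factorial(n + 4) + 6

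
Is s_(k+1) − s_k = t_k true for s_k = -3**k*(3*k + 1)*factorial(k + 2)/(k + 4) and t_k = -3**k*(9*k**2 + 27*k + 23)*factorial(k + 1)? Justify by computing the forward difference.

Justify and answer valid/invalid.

Invalid: residual 2*3**k*(9*k**3 + 63*k**2 + 128*k + 91)*factorial(k + 1)/((k + 4)*(k + 5)) ≠ 0.

s_(k+1) = -3**(k + 1)*(3*k + 4)*factorial(k + 3)/(k + 5)
s_(k+1) − s_k = -3**k*(9*k**3 + 72*k**2 + 176*k + 139)*factorial(k + 2)/((k + 4)*(k + 5))
(s_(k+1) − s_k) − t_k = 2*3**k*(9*k**3 + 63*k**2 + 128*k + 91)*factorial(k + 1)/((k + 4)*(k + 5))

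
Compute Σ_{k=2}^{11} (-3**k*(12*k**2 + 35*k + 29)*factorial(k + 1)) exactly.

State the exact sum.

Σ = -162155413887666714

t_(k+1)/t_k = 3*(12*k**3 + 83*k**2 + 194*k + 152)/(12*k**2 + 35*k + 29).
Factor: A=3*k + 6; B=1; C=k**2 + 35*k/12 + 29/12.
Set up (3*k + 6)·f(k+1) − (1)·f(k) − (k**2 + 35*k/12 + 29/12) = 0.
Bound: deg f ≤ 1.
A polynomial solution: f(k) = (4*k + 1)/12.
Then R = B(k−1)f/C = (4*k + 1)/(12*k**2 + 35*k + 29), so s_k = R(k)·t_k = -3**k*(4*k + 1)*factorial(k + 1).
Check: Δs_k = -3**k*(12*k**2 + 35*k + 29)*factorial(k + 1). ✓
Σ_(k=2)^(11) t_k = s_(12) − s_(2) = -162155413887667200 − (-486) = -162155413887666714.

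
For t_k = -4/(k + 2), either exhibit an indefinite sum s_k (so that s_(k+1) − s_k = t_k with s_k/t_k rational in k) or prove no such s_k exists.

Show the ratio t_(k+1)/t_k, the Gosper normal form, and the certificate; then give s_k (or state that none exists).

The ratio is (k + 2)/(k + 3).
Take A(k)=k + 2, B(k)=k + 3, C(k)=1.
Need (k + 2)·f(k+1) − (k + 2)·f(k) = 1.
deg f ≤ 0 (via 1,1,0).
Put f(k) = c0: A·f(k+1) − B(k−1)·f(k) − C = -1; need -1 = 0 — inconsistent ⇒ no f, not summable.

none (Gosper's algorithm certifies no s_k)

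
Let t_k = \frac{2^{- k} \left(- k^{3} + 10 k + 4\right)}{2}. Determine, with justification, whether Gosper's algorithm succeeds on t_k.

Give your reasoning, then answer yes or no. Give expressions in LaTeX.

Yes. s_k = 2^{- k} \left(k^{3} + 3 k^{2} - k - 1\right).

Compute t_(k+1)/t_k: get (10*k - (k + 1)**3 + 14)/(2*(-k**3 + 10*k + 4)).
Normal form (A,B,C) = (1/2, 1, k**3 - 10*k - 4).
Need (1/2)·f(k+1) − (1)·f(k) = k**3 - 10*k - 4.
Degrees (0,0,3) ⇒ d ≤ 3.
Match coefficients ⇒ f(k) = -2*(k**3 + 3*k**2 - k - 1).
So s_k = (B(k−1)f/C)·t_k = (-2*(k**3 + 3*k**2 - k - 1)/(k**3 - 10*k - 4))·t_k = (k**3 + 3*k**2 - k - 1)/2**k.
Verify: (-k**3 + 10*k + 4)/(2*2**k) matches t_k.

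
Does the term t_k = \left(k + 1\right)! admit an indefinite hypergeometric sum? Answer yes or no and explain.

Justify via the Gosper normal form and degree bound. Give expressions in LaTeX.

No; the degree bound rules out any f.

Ratio r(k) = k + 2.
Take A(k)=k + 2, B(k)=1, C(k)=1.
f must satisfy (k + 2)·f(k+1) − (1)·f(k) = 1.
Degrees (1,0,0) ⇒ d ≤ -1.
Negative degree bound (-1): no f exists, t_k not Gosper-summable.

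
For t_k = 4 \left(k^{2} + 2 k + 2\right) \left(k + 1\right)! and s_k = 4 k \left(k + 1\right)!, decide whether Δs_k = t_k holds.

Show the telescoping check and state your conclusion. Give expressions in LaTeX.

valid (s_(k+1) − s_k reduces to t_k)

s_(k+1) = 4*(k + 1)*factorial(k + 2)
s_(k+1) − s_k = 4*(k**2 + 2*k + 2)*factorial(k + 1)
(s_(k+1) − s_k) − t_k = 0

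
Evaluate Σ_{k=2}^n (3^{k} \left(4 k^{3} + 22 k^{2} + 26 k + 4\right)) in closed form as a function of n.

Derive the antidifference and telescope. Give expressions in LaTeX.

S(n) = 6 \cdot 3^{n} n^{3} + 24 \cdot 3^{n} n^{2} + 24 \cdot 3^{n} n + 3 \cdot 3^{n} - 171

r(k) = 3*(2*k**3 + 17*k**2 + 41*k + 28)/(2*k**3 + 11*k**2 + 13*k + 2) after simplifying.
Gosper form: A/B · C(k+1)/C(k) with A=3, B=1, C=k**3 + 11*k**2/2 + 13*k/2 + 1.
Set up (3)·f(k+1) − (1)·f(k) − (k**3 + 11*k**2/2 + 13*k/2 + 1) = 0.
Bound: deg f ≤ 3.
Solve for f: f(k) = (2*k**3 + 2*k**2 - 2*k - 1)/4 (degree 3 ≤ 3).
R(k) = B(k−1)·f(k)/C(k) = (2*k**3 + 2*k**2 - 2*k - 1)/(2*(2*k**3 + 11*k**2 + 13*k + 2)); s_k = R·t_k = 3**k*(2*k**3 + 2*k**2 - 2*k - 1).
Δs = 3**k*(4*k**3 + 22*k**2 + 26*k + 4), as required.
Σ_(k=2)^n t_k = s_(n+1) − s_(2) = (3**(n + 1)*(2*n**3 + 8*n**2 + 8*n + 1)) − (171), i.e. 6*3**n*n**3 + 24*3**n*n**2 + 24*3**n*n + 3*3**n - 171.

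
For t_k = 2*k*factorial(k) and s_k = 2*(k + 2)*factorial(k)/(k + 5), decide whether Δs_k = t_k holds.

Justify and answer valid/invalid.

s_(k+1) = 2*(k + 3)*factorial(k + 1)/(k + 6)
s_(k+1) − s_k = 2*(k**3 + 8*k**2 + 15*k + 3)*factorial(k)/((k + 5)*(k + 6))
(s_(k+1) − s_k) − t_k = -6*(k**2 + 5*k - 1)*factorial(k)/((k + 5)*(k + 6))

Invalid: residual -6*(k**2 + 5*k - 1)*factorial(k)/((k + 5)*(k + 6)) ≠ 0.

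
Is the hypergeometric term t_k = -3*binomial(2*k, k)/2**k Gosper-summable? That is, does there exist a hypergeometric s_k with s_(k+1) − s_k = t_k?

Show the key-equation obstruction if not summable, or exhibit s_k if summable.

No — t_k has no hypergeometric antidifference.

Ratio r(k) = (2*k + 1)/(k + 1).
Normal form (A,B,C) = (2*k + 1, k + 1, 1).
Need (2*k + 1)·f(k+1) − (k)·f(k) = 1.
Bound: deg f ≤ -1.
d = -1 < 0 ⇒ no nonzero polynomial f; not summable.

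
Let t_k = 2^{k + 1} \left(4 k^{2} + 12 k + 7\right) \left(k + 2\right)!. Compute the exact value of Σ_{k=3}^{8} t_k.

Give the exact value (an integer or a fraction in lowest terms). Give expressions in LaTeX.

Ratio r(k) = 2*(4*k**3 + 32*k**2 + 83*k + 69)/(4*k**2 + 12*k + 7).
Take A(k)=2*k + 6, B(k)=1, C(k)=k**2 + 3*k + 7/4.
Key eq: (2*k + 6)·f(k+1) = (1)·f(k) + (k**2 + 3*k + 7/4).
Degrees (1,0,2) ⇒ d ≤ 1.
Coefficient equations give f(k) = (2*k - 1)/4.
Get s_k = R·t_k = 2**(k + 1)*(2*k - 1)*factorial(k + 2) with R(k) = B(k−1)f(k)/C(k) = (2*k - 1)/(4*k**2 + 12*k + 7).
Check: Δs_k = 2**(k + 1)*(4*k**2 + 12*k + 7)*factorial(k + 2). ✓
Sum = s_(9) − s_(3); s_(9) = 694871654400, s_(3) = 9600 ⇒ 694871644800.

Σ = 694871644800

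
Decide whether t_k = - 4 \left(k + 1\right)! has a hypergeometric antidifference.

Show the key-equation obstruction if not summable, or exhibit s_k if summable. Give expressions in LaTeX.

No — key equation has no polynomial f.

r(k) = k + 2 after simplifying.
Factor: A=k + 2; B=1; C=1.
Need (k + 2)·f(k+1) − (1)·f(k) = 1.
Degrees (1,0,0) ⇒ d ≤ -1.
Negative degree bound (-1): no f exists, t_k not Gosper-summable.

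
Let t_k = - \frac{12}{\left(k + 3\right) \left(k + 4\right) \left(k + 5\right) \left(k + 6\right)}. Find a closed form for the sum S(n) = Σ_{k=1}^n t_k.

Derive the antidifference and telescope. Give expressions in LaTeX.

S(n) = \frac{n \left(- n^{2} - 15 n - 74\right)}{30 \left(n^{3} + 15 n^{2} + 74 n + 120\right)}

The ratio is (k + 3)/(k + 7).
A = k + 3, B = k + 7, C = 1.
Key eq: (k + 3)·f(k+1) = (k + 6)·f(k) + (1).
Degrees (1,1,0) ⇒ d ≤ 3.
A polynomial solution: f(k) = k*(k**2 + 12*k + 47)/180.
R(k) = B(k−1)·f(k)/C(k) = k*(k + 6)*(k**2 + 12*k + 47)/180; s_k = R·t_k = k*(-k**2 - 12*k - 47)/(15*(k + 3)*(k + 4)*(k + 5)).
Δs = -12/(k**4 + 18*k**3 + 119*k**2 + 342*k + 360), as required.
s_(n+1) = (-n**3 - 15*n**2 - 74*n - 60)/(15*(n**3 + 15*n**2 + 74*n + 120)) and s_(1) = -1/30, so S(n) = n*(-n**2 - 15*n - 74)/(30*(n**3 + 15*n**2 + 74*n + 120)).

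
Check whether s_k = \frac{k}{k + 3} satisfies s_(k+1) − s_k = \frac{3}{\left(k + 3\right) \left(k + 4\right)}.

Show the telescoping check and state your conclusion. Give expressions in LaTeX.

Valid: the claim telescopes to t_k.

s_(k+1) = (k + 1)/(k + 4)
s_(k+1) − s_k = 3/(k**2 + 7*k + 12)
(s_(k+1) − s_k) − t_k = 0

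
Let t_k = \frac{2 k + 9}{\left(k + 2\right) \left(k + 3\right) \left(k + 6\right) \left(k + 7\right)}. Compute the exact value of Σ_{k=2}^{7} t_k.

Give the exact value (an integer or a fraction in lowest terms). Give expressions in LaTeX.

Σ = 27/1120

Compute t_(k+1)/t_k: get (k + 2)*(k + 6)*(2*k + 11)/((k + 4)*(k + 8)*(2*k + 9)).
Take A(k)=k + 2, B(k)=k + 8, C(k)=k**3 + 27*k**2/2 + 121*k/2 + 90.
f must satisfy (k + 2)·f(k+1) − (k + 7)·f(k) = k**3 + 27*k**2/2 + 121*k/2 + 90.
Degrees (1,1,3) ⇒ d ≤ 5.
Solve for f: f(k) = k*(k + 3)*(k + 4)*(k + 5)*(k + 8)/24 (degree 5 ≤ 5).
R(k) = B(k−1)·f(k)/C(k) = k*(k + 3)*(k + 7)*(k + 8)/(12*(2*k + 9)); s_k = R·t_k = k*(k + 8)/(12*(k**2 + 8*k + 12)).
Δs = (2*k + 9)/(k**4 + 18*k**3 + 113*k**2 + 288*k + 252), as required.
Σ_(k=2)^(7) t_k = s_(8) − s_(2) = 8/105 − (5/96) = 27/1120.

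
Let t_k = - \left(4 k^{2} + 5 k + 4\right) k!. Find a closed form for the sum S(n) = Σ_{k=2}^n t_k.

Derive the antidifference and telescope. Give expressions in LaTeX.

S(n) = - 4 n^{2} n! - 9 n n! - 5 n! + 18

r(k) = (k + 1)*(5*k + 4*(k + 1)**2 + 9)/(4*k**2 + 5*k + 4) after simplifying.
So A=k + 1 and B=1, with C=k**2 + 5*k/4 + 1.
f must satisfy (k + 1)·f(k+1) − (1)·f(k) = k**2 + 5*k/4 + 1.
d = 1 from the (1,0,2) case.
Match coefficients ⇒ f(k) = (4*k + 1)/4.
Get s_k = R·t_k = -(4*k + 1)*factorial(k) with R(k) = B(k−1)f(k)/C(k) = (4*k + 1)/(4*k**2 + 5*k + 4).
Δs = -(4*k**2 + 5*k + 4)*factorial(k), as required.
Telescope: S(n) = s_(n+1) − s_(2) = -(4*n + 5)*factorial(n + 1) − (-18) = -4*n**2*factorial(n) - 9*n*factorial(n) - 5*factorial(n) + 18.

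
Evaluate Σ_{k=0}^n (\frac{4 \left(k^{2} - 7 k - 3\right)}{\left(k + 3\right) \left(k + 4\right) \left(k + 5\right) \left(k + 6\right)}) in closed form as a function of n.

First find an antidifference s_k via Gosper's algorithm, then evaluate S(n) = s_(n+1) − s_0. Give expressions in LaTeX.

r(k) = (k**3 - 2*k**2 - 24*k - 27)/(k**3 - 52*k - 21) after simplifying.
Gosper form: A/B · C(k+1)/C(k) with A=k + 3, B=k + 7, C=k**2 - 7*k - 3.
Solve (k + 3)·f(k+1) − (k + 6)·f(k) = k**2 - 7*k - 3.
deg f ≤ 3 (via 1,1,2).
A polynomial solution: f(k) = -k**2.
R(k) = B(k−1)·f(k)/C(k) = -k**2*(k + 6)/(k**2 - 7*k - 3); s_k = R·t_k = -4*k**2/((k + 3)*(k + 4)*(k + 5)).
Verify: 4*(k**2 - 7*k - 3)/(k**4 + 18*k**3 + 119*k**2 + 342*k + 360) matches t_k.
Evaluate: s_(n+1) = 4*(-n**2 - 2*n - 1)/(n**3 + 15*n**2 + 74*n + 120); subtract s_(0) = 0 ⇒ S(n) = 4*(-n**2 - 2*n - 1)/(n**3 + 15*n**2 + 74*n + 120).

S(n) = \frac{4 \left(- n^{2} - 2 n - 1\right)}{n^{3} + 15 n^{2} + 74 n + 120}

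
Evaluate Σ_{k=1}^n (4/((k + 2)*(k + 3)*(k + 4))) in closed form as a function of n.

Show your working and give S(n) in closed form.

Ratio r(k) = (k + 2)/(k + 5).
Factor: A=k + 2; B=k + 5; C=1.
Need (k + 2)·f(k+1) − (k + 4)·f(k) = 1.
From deg A=1, deg B=1, deg C=0: d=2.
A polynomial solution: f(k) = k*(k + 5)/12.
R(k) = B(k−1)·f(k)/C(k) = k*(k + 4)*(k + 5)/12; s_k = R·t_k = k*(k + 5)/(3*(k + 2)*(k + 3)).
Δs = 4/(k**3 + 9*k**2 + 26*k + 24), as required.
s_(n+1) = (n**2 + 7*n + 6)/(3*(n**2 + 7*n + 12)) and s_(1) = 1/6, so S(n) = n*(n + 7)/(6*(n**2 + 7*n + 12)).

S(n) = n*(n + 7)/(6*(n**2 + 7*n + 12))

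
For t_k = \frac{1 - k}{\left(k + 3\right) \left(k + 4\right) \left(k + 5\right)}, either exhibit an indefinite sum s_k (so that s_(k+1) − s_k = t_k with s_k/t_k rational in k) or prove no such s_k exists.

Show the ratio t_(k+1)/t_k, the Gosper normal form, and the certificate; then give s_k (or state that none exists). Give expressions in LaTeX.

Ratio r(k) = k*(k + 3)/((k - 1)*(k + 6)).
Factor: A=k + 3; B=k + 6; C=k - 1.
Key eq: (k + 3)·f(k+1) = (k + 5)·f(k) + (k - 1).
From deg A=1, deg B=1, deg C=1: d=2.
A polynomial solution: f(k) = k*(k - 5)/12.
Certificate R = B(k−1)f/C = k*(k - 5)*(k + 5)/(12*(k - 1)) gives s_k = k*(5 - k)/(12*(k + 3)*(k + 4)).
Δs = (1 - k)/(k**3 + 12*k**2 + 47*k + 60), as required.

s_k = \frac{k \left(5 - k\right)}{12 \left(k + 3\right) \left(k + 4\right)}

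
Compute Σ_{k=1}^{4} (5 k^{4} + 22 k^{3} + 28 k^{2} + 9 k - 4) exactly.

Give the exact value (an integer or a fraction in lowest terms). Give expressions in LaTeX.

r(k) = (5*k**4 + 42*k**3 + 124*k**2 + 151*k + 60)/(5*k**4 + 22*k**3 + 28*k**2 + 9*k - 4) after simplifying.
A = 1, B = 1, C = k**4 + 22*k**3/5 + 28*k**2/5 + 9*k/5 - 4/5.
Set up (1)·f(k+1) − (1)·f(k) − (k**4 + 22*k**3/5 + 28*k**2/5 + 9*k/5 - 4/5) = 0.
d = 5 from the (0,0,4) case.
Coefficient equations give f(k) = k*(k**4 + 3*k**3 - 4*k - 4)/5.
So s_k = (B(k−1)f/C)·t_k = (k*(k**4 + 3*k**3 - 4*k - 4)/(5*k**4 + 22*k**3 + 28*k**2 + 9*k - 4))·t_k = k*(k**4 + 3*k**3 - 4*k - 4).
Δs = 5*k**4 + 22*k**3 + 28*k**2 + 9*k - 4, as required.
Σ_(k=1)^(4) t_k = s_(5) − s_(1) = 4880 − (-4) = 4884.

Σ = 4884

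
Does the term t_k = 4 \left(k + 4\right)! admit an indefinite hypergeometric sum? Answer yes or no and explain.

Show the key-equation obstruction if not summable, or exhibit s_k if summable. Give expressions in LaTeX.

r(k) = k + 5 after simplifying.
Normal form (A,B,C) = (k + 5, 1, 1).
f must satisfy (k + 5)·f(k+1) − (1)·f(k) = 1.
Bound: deg f ≤ -1.
Bound -1 < 0, so the key equation has no polynomial solution.

No — negative degree bound, so no certificate f.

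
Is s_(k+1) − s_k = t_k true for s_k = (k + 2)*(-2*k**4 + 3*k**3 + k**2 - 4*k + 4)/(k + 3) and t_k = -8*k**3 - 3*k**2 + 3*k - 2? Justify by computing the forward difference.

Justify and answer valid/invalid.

Invalid: residual (6*k**4 + 30*k**3 + 7*k**2 - 11*k + 10)/(k**2 + 7*k + 12) ≠ 0.

s_(k+1) = (-2*k**5 - 11*k**4 - 17*k**3 - 7*k**2 - k + 6)/(k + 4)
s_(k+1) − s_k = (-8*k**5 - 53*k**4 - 84*k**3 - 10*k**2 + 11*k - 14)/(k**2 + 7*k + 12)
(s_(k+1) − s_k) − t_k = (6*k**4 + 30*k**3 + 7*k**2 - 11*k + 10)/(k**2 + 7*k + 12)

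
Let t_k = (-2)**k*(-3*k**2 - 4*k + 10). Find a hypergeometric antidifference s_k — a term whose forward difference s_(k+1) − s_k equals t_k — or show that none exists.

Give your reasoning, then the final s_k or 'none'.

s_k = (-2)**k*(k**2 - 4)

Ratio r(k) = 2*(-3*k**2 - 10*k + 3)/(3*k**2 + 4*k - 10).
Factor: A=-2; B=1; C=k**2 + 4*k/3 - 10/3.
Solve (-2)·f(k+1) − (1)·f(k) = k**2 + 4*k/3 - 10/3.
d = 2 from the (0,0,2) case.
Match coefficients ⇒ f(k) = -(k - 2)*(k + 2)/3.
So s_k = (B(k−1)f/C)·t_k = (-(k - 2)*(k + 2)/(3*k**2 + 4*k - 10))·t_k = (-2)**k*(k**2 - 4).
Verify: (-2)**k*(-3*k**2 - 4*k + 10) matches t_k.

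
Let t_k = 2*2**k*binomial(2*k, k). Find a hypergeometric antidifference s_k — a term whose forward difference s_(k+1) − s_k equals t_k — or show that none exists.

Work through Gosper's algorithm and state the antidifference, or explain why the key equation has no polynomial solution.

no hypergeometric antidifference exists

Ratio r(k) = 4*(2*k + 1)/(k + 1).
Factor: A=8*k + 4; B=k + 1; C=1.
Solve (8*k + 4)·f(k+1) − (k)·f(k) = 1.
d = -1 from the (1,1,0) case.
deg f ≤ -1 is impossible — no certificate.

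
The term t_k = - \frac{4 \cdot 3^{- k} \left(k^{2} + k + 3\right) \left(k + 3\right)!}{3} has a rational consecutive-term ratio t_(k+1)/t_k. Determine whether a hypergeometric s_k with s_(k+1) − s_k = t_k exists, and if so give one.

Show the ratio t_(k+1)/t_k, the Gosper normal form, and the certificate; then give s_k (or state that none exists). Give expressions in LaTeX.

s_k = - 4 \cdot 3^{- k} \left(k - 1\right) \left(k + 3\right)!

t_(k+1)/t_k = (k + 4)*(k + (k + 1)**2 + 4)/(3*(k**2 + k + 3)).
Take A(k)=k/3 + 4/3, B(k)=1, C(k)=k**2 + k + 3.
f must satisfy (k/3 + 4/3)·f(k+1) − (1)·f(k) = k**2 + k + 3.
From deg A=1, deg B=0, deg C=2: d=1.
Match coefficients ⇒ f(k) = 3*(k - 1).
Then R = B(k−1)f/C = 3*(k - 1)/(k**2 + k + 3), so s_k = R(k)·t_k = -4*(k - 1)*factorial(k + 3)/3**k.
Δs = -4*(k**2 + k + 3)*factorial(k + 3)/(3*3**k), as required.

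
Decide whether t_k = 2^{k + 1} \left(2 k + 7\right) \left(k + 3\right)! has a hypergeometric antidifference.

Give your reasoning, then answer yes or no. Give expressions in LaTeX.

Yes. s_k = 2^{k + 1} \left(k + 3\right)!.

Step 1: r(k) = 2*(k + 4)*(2*k + 9)/(2*k + 7).
Take A(k)=2*k + 8, B(k)=1, C(k)=k + 7/2.
Set up (2*k + 8)·f(k+1) − (1)·f(k) − (k + 7/2) = 0.
Degrees (1,0,1) ⇒ d ≤ 0.
Solving with deg f ≤ 0: f(k) = 1/2.
Get s_k = R·t_k = 2**(k + 1)*factorial(k + 3) with R(k) = B(k−1)f(k)/C(k) = 1/(2*k + 7).
Verify: 2**(k + 1)*(2*k + 7)*factorial(k + 3) matches t_k.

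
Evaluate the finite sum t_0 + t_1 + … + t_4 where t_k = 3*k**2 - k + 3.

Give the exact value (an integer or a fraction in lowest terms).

r(k) = (-k + 3*(k + 1)**2 + 2)/(3*k**2 - k + 3) after simplifying.
A = 1, B = 1, C = k**2 - k/3 + 1.
Solve (1)·f(k+1) − (1)·f(k) = k**2 - k/3 + 1.
d = 3 from the (0,0,2) case.
Coefficient equations give f(k) = k*(k**2 - 2*k + 4)/3.
R(k) = B(k−1)·f(k)/C(k) = k*(k**2 - 2*k + 4)/(3*k**2 - k + 3); s_k = R·t_k = k*(k**2 - 2*k + 4).
Verify: 3*k**2 - k + 3 matches t_k.
Telescoping: Σ = s_(5) − s_(0) = 95 − (0) = 95.

Σ = 95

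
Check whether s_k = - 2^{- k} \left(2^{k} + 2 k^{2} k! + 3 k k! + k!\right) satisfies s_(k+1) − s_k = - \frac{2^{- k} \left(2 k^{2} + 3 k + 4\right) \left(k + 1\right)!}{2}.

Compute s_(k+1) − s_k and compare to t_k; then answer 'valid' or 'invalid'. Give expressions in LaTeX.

Valid: the claim telescopes to t_k.

s_(k+1) = -(2*2**k + 2*k**3*factorial(k) + 9*k**2*factorial(k) + 13*k*factorial(k) + 6*factorial(k))/(2*2**k)
s_(k+1) − s_k = -(2*k**2 + 3*k + 4)*factorial(k + 1)/(2*2**k)
(s_(k+1) − s_k) − t_k = 0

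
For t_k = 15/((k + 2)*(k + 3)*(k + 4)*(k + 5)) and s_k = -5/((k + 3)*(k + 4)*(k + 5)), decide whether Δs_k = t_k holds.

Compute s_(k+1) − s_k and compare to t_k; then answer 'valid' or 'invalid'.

s_(k+1) = -5/((k + 4)*(k + 5)*(k + 6))
s_(k+1) − s_k = 15/((k + 3)*(k + 4)*(k + 5)*(k + 6))
(s_(k+1) − s_k) − t_k = -60/((k + 2)*(k + 3)*(k + 4)*(k + 5)*(k + 6))

Invalid: residual -60/(k**5 + 20*k**4 + 155*k**3 + 580*k**2 + 1044*k + 720) ≠ 0.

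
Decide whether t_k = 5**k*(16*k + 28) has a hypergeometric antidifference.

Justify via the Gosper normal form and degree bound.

Yes. s_k = 5**k*(4*k + 2).

Ratio r(k) = 5*(4*k + 11)/(4*k + 7).
Take A(k)=5, B(k)=1, C(k)=k + 7/4.
Solve (5)·f(k+1) − (1)·f(k) = k + 7/4.
d = 1 from the (0,0,1) case.
Solve for f: f(k) = (2*k + 1)/8 (degree 1 ≤ 1).
Then R = B(k−1)f/C = (2*k + 1)/(2*(4*k + 7)), so s_k = R(k)·t_k = 5**k*(4*k + 2).
s_(k+1) − s_k = 5**k*(16*k + 28) = t_k.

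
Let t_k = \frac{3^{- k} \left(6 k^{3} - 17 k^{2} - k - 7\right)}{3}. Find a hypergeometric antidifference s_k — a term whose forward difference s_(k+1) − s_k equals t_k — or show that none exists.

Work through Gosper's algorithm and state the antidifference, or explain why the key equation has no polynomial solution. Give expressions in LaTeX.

s_k = 3^{- k} \left(- 3 k^{3} + 4 k^{2} + 4\right)

Compute t_(k+1)/t_k: get (6*k**3 + k**2 - 17*k - 19)/(3*(6*k**3 - 17*k**2 - k - 7)).
So A=1/3 and B=1, with C=k**3 - 17*k**2/6 - k/6 - 7/6.
Need (1/3)·f(k+1) − (1)·f(k) = k**3 - 17*k**2/6 - k/6 - 7/6.
From deg A=0, deg B=0, deg C=3: d=3.
Coefficient equations give f(k) = -(3*k**3 - 4*k**2 - 4)/2.
Certificate R = B(k−1)f/C = -3*(3*k**3 - 4*k**2 - 4)/(6*k**3 - 17*k**2 - k - 7) gives s_k = (-3*k**3 + 4*k**2 + 4)/3**k.
Verify: (6*k**3 - 17*k**2 - k - 7)/(3*3**k) matches t_k.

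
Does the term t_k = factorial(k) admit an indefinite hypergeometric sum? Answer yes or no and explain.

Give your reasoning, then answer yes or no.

Ratio r(k) = k + 1.
So A=k + 1 and B=1, with C=1.
f must satisfy (k + 1)·f(k+1) − (1)·f(k) = 1.
d = -1 from the (1,0,0) case.
Negative degree bound (-1): no f exists, t_k not Gosper-summable.

No — t_k has no hypergeometric antidifference.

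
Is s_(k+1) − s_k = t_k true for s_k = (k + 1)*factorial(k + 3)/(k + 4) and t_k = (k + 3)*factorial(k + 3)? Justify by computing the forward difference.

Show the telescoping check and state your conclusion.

s_(k+1) = (k + 2)*factorial(k + 4)/(k + 5)
s_(k+1) − s_k = (k**3 + 9*k**2 + 26*k + 27)*factorial(k + 3)/((k + 4)*(k + 5))
(s_(k+1) − s_k) − t_k = -3*(k**2 + 7*k + 11)*factorial(k + 3)/((k + 4)*(k + 5))

Invalid: residual -3*(k**2 + 7*k + 11)*factorial(k + 3)/((k + 4)*(k + 5)) ≠ 0.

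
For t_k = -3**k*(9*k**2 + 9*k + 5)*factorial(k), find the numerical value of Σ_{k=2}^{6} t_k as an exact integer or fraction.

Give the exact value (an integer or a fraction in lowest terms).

Compute t_(k+1)/t_k: get 3*(9*k**3 + 36*k**2 + 50*k + 23)/(9*k**2 + 9*k + 5).
Gosper form: A/B · C(k+1)/C(k) with A=3*k + 3, B=1, C=k**2 + k + 5/9.
Key eq: (3*k + 3)·f(k+1) = (1)·f(k) + (k**2 + k + 5/9).
d = 1 from the (1,0,2) case.
Solve for f: f(k) = (3*k - 2)/9 (degree 1 ≤ 1).
Certificate R = B(k−1)f/C = (3*k - 2)/(9*k**2 + 9*k + 5) gives s_k = -3**k*(3*k - 2)*factorial(k).
Verify: -3**k*(9*k**2 + 9*k + 5)*factorial(k) matches t_k.
Σ_(k=2)^(6) t_k = s_(7) − s_(2) = -209427120 − (-72) = -209427048.

Σ = -209427048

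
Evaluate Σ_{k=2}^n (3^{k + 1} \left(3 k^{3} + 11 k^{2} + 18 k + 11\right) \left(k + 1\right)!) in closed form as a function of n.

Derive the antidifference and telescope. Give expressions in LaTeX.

S(n) = 9 \cdot 3^{n} n^{4} n! + 45 \cdot 3^{n} n^{3} n! + 90 \cdot 3^{n} n^{2} n! + 90 \cdot 3^{n} n n! + 36 \cdot 3^{n} n! - 810

t_(k+1)/t_k = 3*(3*k**4 + 26*k**3 + 89*k**2 + 141*k + 86)/(3*k**3 + 11*k**2 + 18*k + 11).
So A=3*k + 6 and B=1, with C=k**3 + 11*k**2/3 + 6*k + 11/3.
f must satisfy (3*k + 6)·f(k+1) − (1)·f(k) = k**3 + 11*k**2/3 + 6*k + 11/3.
Degrees (1,0,3) ⇒ d ≤ 2.
Solving with deg f ≤ 2: f(k) = (k**2 + 1)/3.
R(k) = B(k−1)·f(k)/C(k) = (k**2 + 1)/(3*k**3 + 11*k**2 + 18*k + 11); s_k = R·t_k = 3**(k + 1)*(k**2 + 1)*factorial(k + 1).
Δs = 3**(k + 1)*(3*k**3 + 11*k**2 + 18*k + 11)*factorial(k + 1), as required.
s_(n+1) = 3**(n + 2)*(n**2 + 2*n + 2)*factorial(n + 2) and s_(2) = 810, so S(n) = 9*3**n*n**4*factorial(n) + 45*3**n*n**3*factorial(n) + 90*3**n*n**2*factorial(n) + 90*3**n*n*factorial(n) + 36*3**n*factorial(n) - 810.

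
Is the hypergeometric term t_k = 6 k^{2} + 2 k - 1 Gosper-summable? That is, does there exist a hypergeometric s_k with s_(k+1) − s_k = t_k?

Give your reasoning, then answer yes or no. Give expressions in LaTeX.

Yes. s_k = k \left(2 k^{2} - 2 k - 1\right).

r(k) = (6*k**2 + 14*k + 7)/(6*k**2 + 2*k - 1) after simplifying.
A = 1, B = 1, C = k**2 + k/3 - 1/6.
Set up (1)·f(k+1) − (1)·f(k) − (k**2 + k/3 - 1/6) = 0.
Degrees (0,0,2) ⇒ d ≤ 3.
Match coefficients ⇒ f(k) = k*(2*k**2 - 2*k - 1)/6.
So s_k = (B(k−1)f/C)·t_k = (k*(2*k**2 - 2*k - 1)/(6*k**2 + 2*k - 1))·t_k = k*(2*k**2 - 2*k - 1).
s_(k+1) − s_k = 6*k**2 + 2*k - 1 = t_k.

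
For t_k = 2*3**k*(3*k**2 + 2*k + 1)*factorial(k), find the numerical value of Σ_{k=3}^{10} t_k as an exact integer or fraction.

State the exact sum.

Σ = 141422827391352

The ratio is 3*(3*k**3 + 11*k**2 + 14*k + 6)/(3*k**2 + 2*k + 1).
Normal form (A,B,C) = (3*k + 3, 1, k**2 + 2*k/3 + 1/3).
f must satisfy (3*k + 3)·f(k+1) − (1)·f(k) = k**2 + 2*k/3 + 1/3.
d = 1 from the (1,0,2) case.
A polynomial solution: f(k) = (k - 1)/3.
Then R = B(k−1)f/C = (k - 1)/(3*k**2 + 2*k + 1), so s_k = R(k)·t_k = 2*3**k*(k - 1)*factorial(k).
Verify: 2*3**k*(3*k**2 + 2*k + 1)*factorial(k) matches t_k.
Σ_(k=3)^(10) t_k = s_(11) − s_(3) = 141422827392000 − (648) = 141422827391352.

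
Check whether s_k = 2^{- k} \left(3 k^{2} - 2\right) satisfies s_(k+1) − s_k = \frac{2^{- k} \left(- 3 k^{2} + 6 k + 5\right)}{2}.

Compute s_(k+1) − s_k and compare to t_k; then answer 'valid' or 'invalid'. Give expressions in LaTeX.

valid; difference matches t_k

s_(k+1) = (3*(k + 1)**2 - 2)/(2*2**k)
s_(k+1) − s_k = (-3*k**2 + 6*k + 5)/(2*2**k)
(s_(k+1) − s_k) − t_k = 0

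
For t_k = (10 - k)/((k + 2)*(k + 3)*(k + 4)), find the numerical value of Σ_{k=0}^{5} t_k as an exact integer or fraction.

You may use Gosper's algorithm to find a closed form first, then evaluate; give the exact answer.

Σ = 25/36

r(k) = (k - 9)*(k + 2)/((k - 10)*(k + 5)) after simplifying.
A = k + 2, B = k + 5, C = k - 10.
Set up (k + 2)·f(k+1) − (k + 4)·f(k) − (k - 10) = 0.
From deg A=1, deg B=1, deg C=1: d=2.
Solving with deg f ≤ 2: f(k) = -k*(2*k + 13)/3.
Certificate R = B(k−1)f/C = -k*(k + 4)*(2*k + 13)/(3*(k - 10)) gives s_k = k*(2*k + 13)/(3*(k + 2)*(k + 3)).
Δs = (10 - k)/(k**3 + 9*k**2 + 26*k + 24), as required.
Telescoping: Σ = s_(6) − s_(0) = 25/36 − (0) = 25/36.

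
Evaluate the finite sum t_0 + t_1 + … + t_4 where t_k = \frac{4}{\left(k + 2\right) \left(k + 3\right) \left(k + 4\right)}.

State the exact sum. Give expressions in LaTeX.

t_(k+1)/t_k = (k + 2)/(k + 5).
Normal form (A,B,C) = (k + 2, k + 5, 1).
Need (k + 2)·f(k+1) − (k + 4)·f(k) = 1.
d = 2 from the (1,1,0) case.
Coefficient equations give f(k) = k*(k + 5)/12.
Get s_k = R·t_k = k*(k + 5)/(3*(k + 2)*(k + 3)) with R(k) = B(k−1)f(k)/C(k) = k*(k + 4)*(k + 5)/12.
Δs = 4/(k**3 + 9*k**2 + 26*k + 24), as required.
Evaluate s at k=5 and k=0: 25/84 and 0; difference 25/84.

Σ = 25/84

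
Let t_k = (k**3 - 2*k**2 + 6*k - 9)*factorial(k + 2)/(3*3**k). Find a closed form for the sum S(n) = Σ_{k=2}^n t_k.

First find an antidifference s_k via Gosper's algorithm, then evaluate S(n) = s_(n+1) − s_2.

t_(k+1)/t_k = (k**4 + 4*k**3 + 8*k**2 + 11*k - 12)/(3*(k**3 - 2*k**2 + 6*k - 9)).
Take A(k)=k/3 + 1, B(k)=1, C(k)=k**3 - 2*k**2 + 6*k - 9.
f must satisfy (k/3 + 1)·f(k+1) − (1)·f(k) = k**3 - 2*k**2 + 6*k - 9.
Degrees (1,0,3) ⇒ d ≤ 2.
Solving with deg f ≤ 2: f(k) = 3*(k - 3)*(k - 1).
Certificate R = B(k−1)f/C = 3*(k - 3)*(k - 1)/(k**3 - 2*k**2 + 6*k - 9) gives s_k = (k - 3)*(k - 1)*factorial(k + 2)/3**k.
Verify: (k**3 - 2*k**2 + 6*k - 9)*factorial(k + 2)/(3*3**k) matches t_k.
Evaluate: s_(n+1) = 3**(-n - 1)*n*(n - 2)*factorial(n + 3); subtract s_(2) = -8/3 ⇒ S(n) = 3**(-n - 1)*(8*3**n + n**5*factorial(n) + 4*n**4*factorial(n) - n**3*factorial(n) - 16*n**2*factorial(n) - 12*n*factorial(n)).

S(n) = 3**(-n - 1)*(8*3**n + n**5*factorial(n) + 4*n**4*factorial(n) - n**3*factorial(n) - 16*n**2*factorial(n) - 12*n*factorial(n))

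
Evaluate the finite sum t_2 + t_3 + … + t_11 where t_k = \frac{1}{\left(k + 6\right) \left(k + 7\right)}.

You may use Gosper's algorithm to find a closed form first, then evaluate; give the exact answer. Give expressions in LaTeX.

The ratio is (k + 6)/(k + 8).
Factor: A=k + 6; B=k + 8; C=1.
Need (k + 6)·f(k+1) − (k + 7)·f(k) = 1.
d = 1 from the (1,1,0) case.
Solve for f: f(k) = k/6 (degree 1 ≤ 1).
Get s_k = R·t_k = k/(6*(k + 6)) with R(k) = B(k−1)f(k)/C(k) = k*(k + 7)/6.
Δs = 1/(k**2 + 13*k + 42), as required.
Σ_(k=2)^(11) t_k = s_(12) − s_(2) = 1/9 − (1/24) = 5/72.

Σ = 5/72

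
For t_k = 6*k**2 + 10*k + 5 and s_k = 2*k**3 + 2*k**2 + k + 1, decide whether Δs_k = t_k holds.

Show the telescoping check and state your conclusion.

s_(k+1) = 2*k**3 + 8*k**2 + 11*k + 6
s_(k+1) − s_k = 6*k**2 + 10*k + 5
(s_(k+1) − s_k) − t_k = 0

Valid — Δs_k = t_k.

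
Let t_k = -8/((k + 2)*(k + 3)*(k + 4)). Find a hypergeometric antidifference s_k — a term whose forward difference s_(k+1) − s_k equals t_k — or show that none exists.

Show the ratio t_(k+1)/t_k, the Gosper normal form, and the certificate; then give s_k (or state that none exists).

s_k = 2*k*(-k - 5)/(3*(k + 2)*(k + 3))

The ratio is (k + 2)/(k + 5).
So A=k + 2 and B=k + 5, with C=1.
Need (k + 2)·f(k+1) − (k + 4)·f(k) = 1.
deg f ≤ 2 (via 1,1,0).
Match coefficients ⇒ f(k) = k*(k + 5)/12.
Then R = B(k−1)f/C = k*(k + 4)*(k + 5)/12, so s_k = R(k)·t_k = 2*k*(-k - 5)/(3*(k + 2)*(k + 3)).
s_(k+1) − s_k = -8/(k**3 + 9*k**2 + 26*k + 24) = t_k.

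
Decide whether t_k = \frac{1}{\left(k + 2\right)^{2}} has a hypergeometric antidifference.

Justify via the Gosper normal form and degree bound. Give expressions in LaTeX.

Step 1: r(k) = (k + 2)**2/(k + 3)**2.
Take A(k)=k**2 + 4*k + 4, B(k)=k**2 + 6*k + 9, C(k)=1.
Key eq: (k**2 + 4*k + 4)·f(k+1) = (k**2 + 4*k + 4)·f(k) + (1).
From deg A=2, deg B=2, deg C=0: d=0.
Generic f = c0 gives residual -1; -1 = 0 cannot hold, so t_k is not Gosper-summable.

No — key equation has no polynomial f.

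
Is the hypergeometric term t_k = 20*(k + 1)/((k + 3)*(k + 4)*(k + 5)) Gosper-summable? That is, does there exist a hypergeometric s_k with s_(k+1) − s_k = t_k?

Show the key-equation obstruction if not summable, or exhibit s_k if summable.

Yes. s_k = 10*k*(k + 1)/(3*(k + 3)*(k + 4)).

Ratio r(k) = (k + 2)*(k + 3)/((k + 1)*(k + 6)).
Factor: A=k + 3; B=k + 6; C=k + 1.
Set up (k + 3)·f(k+1) − (k + 5)·f(k) − (k + 1) = 0.
deg f ≤ 2 (via 1,1,1).
Solving with deg f ≤ 2: f(k) = k*(k + 1)/6.
R(k) = B(k−1)·f(k)/C(k) = k*(k + 5)/6; s_k = R·t_k = 10*k*(k + 1)/(3*(k + 3)*(k + 4)).
s_(k+1) − s_k = 20*(k + 1)/(k**3 + 12*k**2 + 47*k + 60) = t_k.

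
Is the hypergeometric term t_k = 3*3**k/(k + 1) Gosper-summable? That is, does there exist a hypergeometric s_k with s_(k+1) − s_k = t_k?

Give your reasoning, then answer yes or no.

Step 1: r(k) = 3*(k + 1)/(k + 2).
A = 3*k + 3, B = k + 2, C = 1.
Solve (3*k + 3)·f(k+1) − (k + 1)·f(k) = 1.
deg f ≤ -1 (via 1,1,0).
Negative degree bound (-1): no f exists, t_k not Gosper-summable.

No — negative degree bound, so no certificate f.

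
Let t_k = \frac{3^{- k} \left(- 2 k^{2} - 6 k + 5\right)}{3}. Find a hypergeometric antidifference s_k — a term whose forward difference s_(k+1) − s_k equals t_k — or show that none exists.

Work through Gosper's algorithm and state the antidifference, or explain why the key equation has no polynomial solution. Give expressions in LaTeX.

The ratio is (2*k**2 + 10*k + 3)/(3*(2*k**2 + 6*k - 5)).
Normal form (A,B,C) = (1/3, 1, k**2 + 3*k - 5/2).
Solve (1/3)·f(k+1) − (1)·f(k) = k**2 + 3*k - 5/2.
d = 2 from the (0,0,2) case.
Coefficient equations give f(k) = -3*k*(k + 4)/2.
R(k) = B(k−1)·f(k)/C(k) = -3*k*(k + 4)/(2*k**2 + 6*k - 5); s_k = R·t_k = k*(k + 4)/3**k.
Δs = (-2*k**2 - 6*k + 5)/(3*3**k), as required.

s_k = 3^{- k} k \left(k + 4\right)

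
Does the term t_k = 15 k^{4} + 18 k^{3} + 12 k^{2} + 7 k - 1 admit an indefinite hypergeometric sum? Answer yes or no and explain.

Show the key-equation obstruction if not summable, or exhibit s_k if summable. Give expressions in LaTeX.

r(k) = (15*k**4 + 78*k**3 + 156*k**2 + 145*k + 51)/(15*k**4 + 18*k**3 + 12*k**2 + 7*k - 1) after simplifying.
So A=1 and B=1, with C=k**4 + 6*k**3/5 + 4*k**2/5 + 7*k/15 - 1/15.
f must satisfy (1)·f(k+1) − (1)·f(k) = k**4 + 6*k**3/5 + 4*k**2/5 + 7*k/15 - 1/15.
d = 5 from the (0,0,4) case.
Solve for f: f(k) = k*(3*k**4 - 3*k**3 + 2*k - 3)/15 (degree 5 ≤ 5).
So s_k = (B(k−1)f/C)·t_k = (k*(3*k**4 - 3*k**3 + 2*k - 3)/(15*k**4 + 18*k**3 + 12*k**2 + 7*k - 1))·t_k = k*(3*k**4 - 3*k**3 + 2*k - 3).
s_(k+1) − s_k = 15*k**4 + 18*k**3 + 12*k**2 + 7*k - 1 = t_k.

Yes. s_k = k \left(3 k^{4} - 3 k^{3} + 2 k - 3\right).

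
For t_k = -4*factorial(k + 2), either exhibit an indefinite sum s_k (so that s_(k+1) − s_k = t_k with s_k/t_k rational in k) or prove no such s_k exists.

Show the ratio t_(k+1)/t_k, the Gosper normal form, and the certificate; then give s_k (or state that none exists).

t_(k+1)/t_k = k + 3.
Factor: A=k + 3; B=1; C=1.
Key eq: (k + 3)·f(k+1) = (1)·f(k) + (1).
From deg A=1, deg B=0, deg C=0: d=-1.
deg f ≤ -1 is impossible — no certificate.

none (Gosper's algorithm certifies no s_k)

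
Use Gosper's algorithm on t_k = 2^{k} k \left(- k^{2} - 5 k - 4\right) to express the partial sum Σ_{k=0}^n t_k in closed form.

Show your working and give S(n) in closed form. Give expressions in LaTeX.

S(n) = - 2 \cdot 2^{n} n^{3} - 4 \cdot 2^{n} n^{2} - 6 \cdot 2^{n} n + 4 \cdot 2^{n} - 4

Step 1: r(k) = 2*(k**2 + 7*k + 10)/(k*(k + 4)).
A = 2, B = 1, C = k**3 + 5*k**2 + 4*k.
Key eq: (2)·f(k+1) = (1)·f(k) + (k**3 + 5*k**2 + 4*k).
Degrees (0,0,3) ⇒ d ≤ 3.
Solve for f: f(k) = k**3 - k**2 + 2*k - 4 (degree 3 ≤ 3).
Get s_k = R·t_k = 2**k*(-k**3 + k**2 - 2*k + 4) with R(k) = B(k−1)f(k)/C(k) = (k**3 - k**2 + 2*k - 4)/(k*(k + 1)*(k + 4)).
s_(k+1) − s_k = 2**k*k*(-k**2 - 5*k - 4) = t_k.
s_(n+1) = 2**(n + 1)*(-n**3 - 2*n**2 - 3*n + 2) and s_(0) = 4, so S(n) = -2*2**n*n**3 - 4*2**n*n**2 - 6*2**n*n + 4*2**n - 4.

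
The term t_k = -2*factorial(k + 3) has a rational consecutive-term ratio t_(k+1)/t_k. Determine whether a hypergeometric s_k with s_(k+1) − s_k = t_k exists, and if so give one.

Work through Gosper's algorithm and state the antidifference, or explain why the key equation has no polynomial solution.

The ratio is k + 4.
Factor: A=k + 4; B=1; C=1.
Key eq: (k + 4)·f(k+1) = (1)·f(k) + (1).
Bound: deg f ≤ -1.
Negative degree bound (-1): no f exists, t_k not Gosper-summable.

none — t_k is not Gosper-summable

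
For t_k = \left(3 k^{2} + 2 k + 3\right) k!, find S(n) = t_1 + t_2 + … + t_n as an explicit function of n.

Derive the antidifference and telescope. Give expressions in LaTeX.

S(n) = 3 n^{2} n! + 5 n n! + 2 n! - 2

Step 1: r(k) = (k + 1)*(2*k + 3*(k + 1)**2 + 5)/(3*k**2 + 2*k + 3).
Gosper form: A/B · C(k+1)/C(k) with A=k + 1, B=1, C=k**2 + 2*k/3 + 1.
Key eq: (k + 1)·f(k+1) = (1)·f(k) + (k**2 + 2*k/3 + 1).
d = 1 from the (1,0,2) case.
A polynomial solution: f(k) = (3*k - 1)/3.
R(k) = B(k−1)·f(k)/C(k) = (3*k - 1)/(3*k**2 + 2*k + 3); s_k = R·t_k = (3*k - 1)*factorial(k).
Verify: (3*k**2 + 2*k + 3)*factorial(k) matches t_k.
Σ_(k=1)^n t_k = s_(n+1) − s_(1) = ((3*n + 2)*factorial(n + 1)) − (2), i.e. 3*n**2*factorial(n) + 5*n*factorial(n) + 2*factorial(n) - 2.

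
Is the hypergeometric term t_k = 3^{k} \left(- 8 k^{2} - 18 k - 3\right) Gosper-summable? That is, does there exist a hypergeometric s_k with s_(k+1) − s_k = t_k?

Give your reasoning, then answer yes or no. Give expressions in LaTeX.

Yes. s_k = 3^{k} k \left(3 - 4 k\right).

Step 1: r(k) = 3*(8*k**2 + 34*k + 29)/(8*k**2 + 18*k + 3).
A = 3, B = 1, C = k**2 + 9*k/4 + 3/8.
Key eq: (3)·f(k+1) = (1)·f(k) + (k**2 + 9*k/4 + 3/8).
From deg A=0, deg B=0, deg C=2: d=2.
Match coefficients ⇒ f(k) = k*(4*k - 3)/8.
R(k) = B(k−1)·f(k)/C(k) = k*(4*k - 3)/(8*k**2 + 18*k + 3); s_k = R·t_k = 3**k*k*(3 - 4*k).
Δs = 3**k*(-8*k**2 - 18*k - 3), as required.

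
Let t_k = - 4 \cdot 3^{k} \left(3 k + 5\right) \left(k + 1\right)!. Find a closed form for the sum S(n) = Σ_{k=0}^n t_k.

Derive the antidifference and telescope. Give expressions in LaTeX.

Compute t_(k+1)/t_k: get 3*(k + 2)*(3*k + 8)/(3*k + 5).
Factor: A=3*k + 6; B=1; C=k + 5/3.
Solve (3*k + 6)·f(k+1) − (1)·f(k) = k + 5/3.
From deg A=1, deg B=0, deg C=1: d=0.
Solve for f: f(k) = 1/3 (degree 0 ≤ 0).
Certificate R = B(k−1)f/C = 1/(3*k + 5) gives s_k = -4*3**k*factorial(k + 1).
Check: Δs_k = -4*3**k*(3*k + 5)*factorial(k + 1). ✓
Evaluate: s_(n+1) = -12*3**n*factorial(n + 2); subtract s_(0) = -4 ⇒ S(n) = -12*3**n*factorial(n + 2) + 4.

S(n) = - 12 \cdot 3^{n} \left(n + 2\right)! + 4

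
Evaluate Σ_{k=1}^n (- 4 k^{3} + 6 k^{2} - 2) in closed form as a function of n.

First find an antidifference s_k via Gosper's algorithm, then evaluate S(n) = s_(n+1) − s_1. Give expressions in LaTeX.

The ratio is k**2*(2*k + 3)/(2*k**3 - 3*k**2 + 1).
Take A(k)=1, B(k)=1, C(k)=k**3 - 3*k**2/2 + 1/2.
f must satisfy (1)·f(k+1) − (1)·f(k) = k**3 - 3*k**2/2 + 1/2.
Bound: deg f ≤ 4.
Solve for f: f(k) = k*(k**3 - 4*k**2 + 4*k + 1)/4 (degree 4 ≤ 4).
Certificate R = B(k−1)f/C = k*(k**3 - 4*k**2 + 4*k + 1)/(2*(k - 1)**2*(2*k + 1)) gives s_k = k*(-k**3 + 4*k**2 - 4*k - 1).
Δs = -4*k**3 + 6*k**2 - 2, as required.
Σ_(k=1)^n t_k = s_(n+1) − s_(1) = (-n**4 + 2*n**2 - n - 2) − (-2), i.e. n*(-n**3 + 2*n - 1).

S(n) = n \left(- n^{3} + 2 n - 1\right)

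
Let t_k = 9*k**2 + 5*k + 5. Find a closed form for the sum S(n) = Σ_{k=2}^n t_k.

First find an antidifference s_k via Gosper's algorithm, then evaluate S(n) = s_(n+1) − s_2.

S(n) = 3*n**3 + 7*n**2 + 9*n - 19

The ratio is (9*k**2 + 23*k + 19)/(9*k**2 + 5*k + 5).
Take A(k)=1, B(k)=1, C(k)=k**2 + 5*k/9 + 5/9.
f must satisfy (1)·f(k+1) − (1)·f(k) = k**2 + 5*k/9 + 5/9.
Bound: deg f ≤ 3.
Solving with deg f ≤ 3: f(k) = k*(3*k**2 - 2*k + 4)/9.
R(k) = B(k−1)·f(k)/C(k) = k*(3*k**2 - 2*k + 4)/(9*k**2 + 5*k + 5); s_k = R·t_k = k*(3*k**2 - 2*k + 4).
Check: Δs_k = 9*k**2 + 5*k + 5. ✓
Evaluate: s_(n+1) = 3*n**3 + 7*n**2 + 9*n + 5; subtract s_(2) = 24 ⇒ S(n) = 3*n**3 + 7*n**2 + 9*n - 19.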